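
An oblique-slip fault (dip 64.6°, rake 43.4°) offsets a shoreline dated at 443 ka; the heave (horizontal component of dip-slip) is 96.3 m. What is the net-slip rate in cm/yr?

dip-slip = heave / cos(dip) = 96.3 / cos(64.6°) = 224.5 m
net slip = dip-slip / sin(rake) = 224.5 / sin(43.4°) = 326.8 m
rate = 326.8 m / 443 ka = 0.000738 m/yr = 0.0738 cm/yr

0.0738 cm/yr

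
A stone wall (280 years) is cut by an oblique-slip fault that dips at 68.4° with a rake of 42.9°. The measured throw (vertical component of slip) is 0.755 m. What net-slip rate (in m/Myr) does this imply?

4260 m/Myr

dip-slip = throw / sin(dip) = 0.755 / sin(68.4°) = 0.8120 m
net slip = dip-slip / sin(rake) = 0.8120 / sin(42.9°) = 1.193 m
rate = 1.193 m / 280 years = 0.00426 m/yr = 4260 m/Myr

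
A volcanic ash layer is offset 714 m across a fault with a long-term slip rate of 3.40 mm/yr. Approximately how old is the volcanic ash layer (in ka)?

210 ka

age = offset / rate = 714 m / (3.40 mm/yr) = 210000 yr = 210 ka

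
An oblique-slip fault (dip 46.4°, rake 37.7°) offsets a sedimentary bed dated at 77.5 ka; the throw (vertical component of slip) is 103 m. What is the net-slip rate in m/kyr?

dip-slip = throw / sin(dip) = 103 / sin(46.4°) = 142.2 m
net slip = dip-slip / sin(rake) = 142.2 / sin(37.7°) = 232.6 m
rate = 232.6 m / 77.5 ka = 0.00300 m/yr = 3 m/kyr

3 m/kyr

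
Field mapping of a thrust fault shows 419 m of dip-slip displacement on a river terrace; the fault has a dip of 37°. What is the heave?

heave = dip-slip × cos(dip) = 419 m × cos(37°) = 335 m

335 m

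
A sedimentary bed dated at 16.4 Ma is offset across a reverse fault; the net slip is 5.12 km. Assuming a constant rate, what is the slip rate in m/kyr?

rate = 5.12 km / 16.4 Ma = 0.000312 m/yr = 0.312 m/kyr

0.312 m/kyr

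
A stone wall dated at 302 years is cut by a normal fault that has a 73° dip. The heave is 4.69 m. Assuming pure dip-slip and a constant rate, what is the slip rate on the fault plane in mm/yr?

dip-slip = heave / cos(dip) = 4.69 m / cos(73°) = 16.04 m
rate = 16.04 m / 302 years = 0.0531 m/yr = 53.1 mm/yr

53.1 mm/yr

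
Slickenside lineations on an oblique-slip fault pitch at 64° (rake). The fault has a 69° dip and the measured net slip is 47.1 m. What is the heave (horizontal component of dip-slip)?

dip-slip = net slip × sin(rake) = 47.1 m × sin(64°) = 42.33 m
heave = dip-slip × cos(dip) = 42.33 × cos(69°) = 15.2 m

15.2 m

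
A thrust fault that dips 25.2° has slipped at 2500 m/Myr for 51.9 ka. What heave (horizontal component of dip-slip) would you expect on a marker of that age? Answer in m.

117 m

dip-slip = rate × time = 2500 m/Myr × 51.9 ka = 129.8 m
heave = dip-slip × cos(dip) = 129.8 × cos(25.2°) = 117 m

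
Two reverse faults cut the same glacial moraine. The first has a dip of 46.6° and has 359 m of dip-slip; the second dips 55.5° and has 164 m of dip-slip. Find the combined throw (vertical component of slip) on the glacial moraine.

396 m

throw_A = 359 × sin(46.6°) = 260.8 m
throw_B = 164 × sin(55.5°) = 135.2 m
total = 260.8 + 135.2 = 396 m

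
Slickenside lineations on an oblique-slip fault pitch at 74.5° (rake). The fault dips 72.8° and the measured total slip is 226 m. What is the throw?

208 m

dip-slip = net slip × sin(rake) = 226 m × sin(74.5°) = 217.8 m
throw = dip-slip × sin(dip) = 217.8 × sin(72.8°) = 208 m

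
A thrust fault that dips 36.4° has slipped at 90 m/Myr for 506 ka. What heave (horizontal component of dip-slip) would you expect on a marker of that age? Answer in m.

36.7 m

dip-slip = rate × time = 90 m/Myr × 506 ka = 45.54 m
heave = dip-slip × cos(dip) = 45.54 × cos(36.4°) = 36.7 m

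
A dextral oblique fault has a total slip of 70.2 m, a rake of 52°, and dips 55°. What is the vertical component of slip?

45.3 m

dip-slip = net slip × sin(rake) = 70.2 m × sin(52°) = 55.32 m
throw = dip-slip × sin(dip) = 55.32 × sin(55°) = 45.3 m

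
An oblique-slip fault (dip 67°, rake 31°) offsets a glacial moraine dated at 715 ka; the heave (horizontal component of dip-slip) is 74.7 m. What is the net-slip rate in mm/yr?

0.519 mm/yr

dip-slip = heave / cos(dip) = 74.7 / cos(67°) = 191.2 m
net slip = dip-slip / sin(rake) = 191.2 / sin(31°) = 371.2 m
rate = 371.2 m / 715 ka = 0.000519 m/yr = 0.519 mm/yr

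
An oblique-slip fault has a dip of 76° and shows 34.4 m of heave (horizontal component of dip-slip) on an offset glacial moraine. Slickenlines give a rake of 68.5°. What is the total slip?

153 m

dip-slip = heave / cos(dip) = 34.4 / cos(76°) = 142.2 m
net slip = dip-slip / sin(rake) = 142.2 / sin(68.5°) = 153 m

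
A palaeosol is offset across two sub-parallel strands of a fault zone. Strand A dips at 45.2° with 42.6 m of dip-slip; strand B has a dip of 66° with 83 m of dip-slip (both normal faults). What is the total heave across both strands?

63.8 m

heave_A = 42.6 × cos(45.2°) = 30.02 m
heave_B = 83 × cos(66°) = 33.76 m
total = 30.02 + 33.76 = 63.8 m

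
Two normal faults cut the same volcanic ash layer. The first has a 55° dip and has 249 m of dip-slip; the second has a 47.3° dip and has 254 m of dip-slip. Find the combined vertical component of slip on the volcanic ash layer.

throw_A = 249 × sin(55°) = 204 m
throw_B = 254 × sin(47.3°) = 186.7 m
total = 204 + 186.7 = 391 m

391 m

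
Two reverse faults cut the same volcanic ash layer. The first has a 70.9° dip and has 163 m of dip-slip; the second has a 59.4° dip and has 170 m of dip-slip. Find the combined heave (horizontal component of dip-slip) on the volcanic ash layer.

140 m

heave_A = 163 × cos(70.9°) = 53.34 m
heave_B = 170 × cos(59.4°) = 86.54 m
total = 53.34 + 86.54 = 140 m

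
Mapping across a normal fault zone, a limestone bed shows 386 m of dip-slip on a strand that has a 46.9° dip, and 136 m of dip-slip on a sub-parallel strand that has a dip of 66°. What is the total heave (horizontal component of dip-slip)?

heave_A = 386 × cos(46.9°) = 263.7 m
heave_B = 136 × cos(66°) = 55.32 m
total = 263.7 + 55.32 = 319 m

319 m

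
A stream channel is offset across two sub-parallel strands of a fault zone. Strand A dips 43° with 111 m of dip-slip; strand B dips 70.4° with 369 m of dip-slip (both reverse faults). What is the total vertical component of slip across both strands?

throw_A = 111 × sin(43°) = 75.70 m
throw_B = 369 × sin(70.4°) = 347.6 m
total = 75.70 + 347.6 = 423 m

423 m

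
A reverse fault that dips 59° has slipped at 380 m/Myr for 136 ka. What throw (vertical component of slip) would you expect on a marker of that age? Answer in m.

dip-slip = rate × time = 380 m/Myr × 136 ka = 51.68 m
throw = dip-slip × sin(dip) = 51.68 × sin(59°) = 44.3 m

44.3 m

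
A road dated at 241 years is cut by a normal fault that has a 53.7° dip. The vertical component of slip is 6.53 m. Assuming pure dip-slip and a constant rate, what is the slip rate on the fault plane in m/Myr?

33600 m/Myr

dip-slip = throw / sin(dip) = 6.53 m / sin(53.7°) = 8.102 m
rate = 8.102 m / 241 years = 0.0336 m/yr = 33600 m/Myr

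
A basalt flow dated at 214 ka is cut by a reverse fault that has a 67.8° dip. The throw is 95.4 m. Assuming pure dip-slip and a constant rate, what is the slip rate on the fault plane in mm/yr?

dip-slip = throw / sin(dip) = 95.4 m / sin(67.8°) = 103 m
rate = 103 m / 214 ka = 0.000481 m/yr = 0.481 mm/yr

0.481 mm/yr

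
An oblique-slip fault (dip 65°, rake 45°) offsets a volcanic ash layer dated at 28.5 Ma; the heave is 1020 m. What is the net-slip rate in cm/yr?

0.0120 cm/yr

dip-slip = heave / cos(dip) = 1020 / cos(65°) = 2414 m
net slip = dip-slip / sin(rake) = 2414 / sin(45°) = 3413 m
rate = 3413 m / 28.5 Ma = 0.000120 m/yr = 0.0120 cm/yr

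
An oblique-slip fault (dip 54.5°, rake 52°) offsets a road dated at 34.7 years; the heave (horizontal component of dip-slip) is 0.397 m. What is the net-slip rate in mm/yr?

dip-slip = heave / cos(dip) = 0.397 / cos(54.5°) = 0.6837 m
net slip = dip-slip / sin(rake) = 0.6837 / sin(52°) = 0.8676 m
rate = 0.8676 m / 34.7 years = 0.0250 m/yr = 25 mm/yr

25 mm/yr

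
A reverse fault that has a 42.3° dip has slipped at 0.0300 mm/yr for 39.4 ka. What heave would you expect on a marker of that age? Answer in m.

0.874 m

dip-slip = rate × time = 0.0300 mm/yr × 39.4 ka = 1.182 m
heave = dip-slip × cos(dip) = 1.182 × cos(42.3°) = 0.874 m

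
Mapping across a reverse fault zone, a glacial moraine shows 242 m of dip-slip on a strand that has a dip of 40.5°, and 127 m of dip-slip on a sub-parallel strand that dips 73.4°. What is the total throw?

throw_A = 242 × sin(40.5°) = 157.2 m
throw_B = 127 × sin(73.4°) = 121.7 m
total = 157.2 + 121.7 = 279 m

279 m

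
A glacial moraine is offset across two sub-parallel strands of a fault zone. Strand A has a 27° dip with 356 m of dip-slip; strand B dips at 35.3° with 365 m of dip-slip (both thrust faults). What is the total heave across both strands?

615 m

heave_A = 356 × cos(27°) = 317.2 m
heave_B = 365 × cos(35.3°) = 297.9 m
total = 317.2 + 297.9 = 615 m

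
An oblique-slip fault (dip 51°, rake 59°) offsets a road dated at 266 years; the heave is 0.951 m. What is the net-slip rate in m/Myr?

dip-slip = heave / cos(dip) = 0.951 / cos(51°) = 1.511 m
net slip = dip-slip / sin(rake) = 1.511 / sin(59°) = 1.763 m
rate = 1.763 m / 266 years = 0.00663 m/yr = 6630 m/Myr

6630 m/Myr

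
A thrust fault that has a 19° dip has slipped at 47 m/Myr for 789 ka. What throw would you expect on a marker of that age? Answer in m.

dip-slip = rate × time = 47 m/Myr × 789 ka = 37.08 m
throw = dip-slip × sin(dip) = 37.08 × sin(19°) = 12.1 m

12.1 m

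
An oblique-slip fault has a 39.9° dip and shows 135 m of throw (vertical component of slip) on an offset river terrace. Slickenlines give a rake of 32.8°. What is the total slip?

dip-slip = throw / sin(dip) = 135 / sin(39.9°) = 210.5 m
net slip = dip-slip / sin(rake) = 210.5 / sin(32.8°) = 389 m

389 m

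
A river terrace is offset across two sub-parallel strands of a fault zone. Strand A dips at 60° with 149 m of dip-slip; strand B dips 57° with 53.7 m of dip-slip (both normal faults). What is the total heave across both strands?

104 m

heave_A = 149 × cos(60°) = 74.50 m
heave_B = 53.7 × cos(57°) = 29.25 m
total = 74.50 + 29.25 = 104 m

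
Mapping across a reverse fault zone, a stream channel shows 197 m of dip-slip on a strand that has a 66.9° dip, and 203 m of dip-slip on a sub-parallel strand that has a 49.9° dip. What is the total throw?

throw_A = 197 × sin(66.9°) = 181.2 m
throw_B = 203 × sin(49.9°) = 155.3 m
total = 181.2 + 155.3 = 336 m

336 m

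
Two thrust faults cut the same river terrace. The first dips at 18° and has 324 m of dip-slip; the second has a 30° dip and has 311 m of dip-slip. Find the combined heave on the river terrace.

577 m

heave_A = 324 × cos(18°) = 308.1 m
heave_B = 311 × cos(30°) = 269.3 m
total = 308.1 + 269.3 = 577 m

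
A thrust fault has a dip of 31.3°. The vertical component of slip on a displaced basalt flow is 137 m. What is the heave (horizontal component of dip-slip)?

heave = throw / tan(dip) = 137 / tan(31.3°) = 225 m

225 m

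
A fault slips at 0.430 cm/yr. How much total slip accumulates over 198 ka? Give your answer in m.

slip = rate × time = 0.430 cm/yr × 198 ka = 851 m

851 m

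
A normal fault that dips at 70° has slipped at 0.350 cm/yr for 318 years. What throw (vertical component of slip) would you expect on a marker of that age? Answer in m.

dip-slip = rate × time = 0.350 cm/yr × 318 years = 1.113 m
throw = dip-slip × sin(dip) = 1.113 × sin(70°) = 1.05 m

1.05 m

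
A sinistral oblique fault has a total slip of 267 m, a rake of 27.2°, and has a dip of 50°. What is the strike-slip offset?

strike-slip = net slip × cos(rake) = 267 m × cos(27.2°) = 237 m

237 m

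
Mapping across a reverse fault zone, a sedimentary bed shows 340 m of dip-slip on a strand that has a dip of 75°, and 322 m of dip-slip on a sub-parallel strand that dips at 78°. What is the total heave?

155 m

heave_A = 340 × cos(75°) = 88 m
heave_B = 322 × cos(78°) = 66.95 m
total = 88 + 66.95 = 155 m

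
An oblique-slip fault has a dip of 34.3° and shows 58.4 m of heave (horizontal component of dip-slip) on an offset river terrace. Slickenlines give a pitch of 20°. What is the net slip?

207 m

dip-slip = heave / cos(dip) = 58.4 / cos(34.3°) = 70.69 m
net slip = dip-slip / sin(rake) = 70.69 / sin(20°) = 207 m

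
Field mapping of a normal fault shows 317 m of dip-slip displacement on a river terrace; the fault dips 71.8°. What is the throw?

301 m

throw = dip-slip × sin(dip) = 317 m × sin(71.8°) = 301 m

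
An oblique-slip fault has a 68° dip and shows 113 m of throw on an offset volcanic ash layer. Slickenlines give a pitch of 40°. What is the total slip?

dip-slip = throw / sin(dip) = 113 / sin(68°) = 121.9 m
net slip = dip-slip / sin(rake) = 121.9 / sin(40°) = 190 m

190 m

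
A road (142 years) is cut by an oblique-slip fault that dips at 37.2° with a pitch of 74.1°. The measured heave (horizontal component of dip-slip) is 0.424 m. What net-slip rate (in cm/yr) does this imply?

dip-slip = heave / cos(dip) = 0.424 / cos(37.2°) = 0.5323 m
net slip = dip-slip / sin(rake) = 0.5323 / sin(74.1°) = 0.5535 m
rate = 0.5535 m / 142 years = 0.00390 m/yr = 0.390 cm/yr

0.390 cm/yr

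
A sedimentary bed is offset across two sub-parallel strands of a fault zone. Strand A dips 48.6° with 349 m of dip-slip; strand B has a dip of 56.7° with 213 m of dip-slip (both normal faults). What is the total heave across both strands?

heave_A = 349 × cos(48.6°) = 230.8 m
heave_B = 213 × cos(56.7°) = 116.9 m
total = 230.8 + 116.9 = 348 m

348 m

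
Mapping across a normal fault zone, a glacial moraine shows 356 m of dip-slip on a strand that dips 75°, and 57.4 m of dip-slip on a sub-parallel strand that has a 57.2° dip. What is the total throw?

392 m

throw_A = 356 × sin(75°) = 343.9 m
throw_B = 57.4 × sin(57.2°) = 48.25 m
total = 343.9 + 48.25 = 392 m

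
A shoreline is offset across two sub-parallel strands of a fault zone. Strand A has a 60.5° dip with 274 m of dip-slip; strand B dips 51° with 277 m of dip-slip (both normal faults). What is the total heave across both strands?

309 m

heave_A = 274 × cos(60.5°) = 134.9 m
heave_B = 277 × cos(51°) = 174.3 m
total = 134.9 + 174.3 = 309 m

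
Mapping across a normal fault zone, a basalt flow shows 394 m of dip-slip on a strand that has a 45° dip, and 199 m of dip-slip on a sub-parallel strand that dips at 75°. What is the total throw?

throw_A = 394 × sin(45°) = 278.6 m
throw_B = 199 × sin(75°) = 192.2 m
total = 278.6 + 192.2 = 471 m

471 m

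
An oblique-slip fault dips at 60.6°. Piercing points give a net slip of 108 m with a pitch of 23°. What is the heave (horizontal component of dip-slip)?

20.7 m

dip-slip = net slip × sin(rake) = 108 m × sin(23°) = 42.20 m
heave = dip-slip × cos(dip) = 42.20 × cos(60.6°) = 20.7 m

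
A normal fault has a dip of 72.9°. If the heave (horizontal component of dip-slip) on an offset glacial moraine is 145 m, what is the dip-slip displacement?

493 m

dip-slip = heave / cos(dip) = 145 / cos(72.9°) = 493 m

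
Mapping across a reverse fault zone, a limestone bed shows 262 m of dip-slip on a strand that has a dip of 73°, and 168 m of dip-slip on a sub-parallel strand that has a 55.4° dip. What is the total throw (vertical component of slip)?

throw_A = 262 × sin(73°) = 250.6 m
throw_B = 168 × sin(55.4°) = 138.3 m
total = 250.6 + 138.3 = 389 m

389 m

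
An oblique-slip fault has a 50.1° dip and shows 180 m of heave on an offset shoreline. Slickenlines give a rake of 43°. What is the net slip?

411 m

dip-slip = heave / cos(dip) = 180 / cos(50.1°) = 280.6 m
net slip = dip-slip / sin(rake) = 280.6 / sin(43°) = 411 m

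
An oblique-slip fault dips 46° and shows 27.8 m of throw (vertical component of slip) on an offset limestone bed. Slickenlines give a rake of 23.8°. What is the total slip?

dip-slip = throw / sin(dip) = 27.8 / sin(46°) = 38.65 m
net slip = dip-slip / sin(rake) = 38.65 / sin(23.8°) = 95.8 m

95.8 m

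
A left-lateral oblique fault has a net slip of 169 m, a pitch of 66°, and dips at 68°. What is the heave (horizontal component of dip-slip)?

57.8 m

dip-slip = net slip × sin(rake) = 169 m × sin(66°) = 154.4 m
heave = dip-slip × cos(dip) = 154.4 × cos(68°) = 57.8 m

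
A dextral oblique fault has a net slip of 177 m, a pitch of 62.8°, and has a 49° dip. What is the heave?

dip-slip = net slip × sin(rake) = 177 m × sin(62.8°) = 157.4 m
heave = dip-slip × cos(dip) = 157.4 × cos(49°) = 103 m

103 m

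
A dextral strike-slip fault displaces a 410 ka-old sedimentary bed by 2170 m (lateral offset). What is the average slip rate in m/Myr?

5290 m/Myr

rate = 2170 m / 410 ka = 0.00529 m/yr = 5290 m/Myr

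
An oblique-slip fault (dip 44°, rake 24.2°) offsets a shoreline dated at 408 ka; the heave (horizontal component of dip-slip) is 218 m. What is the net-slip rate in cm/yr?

0.181 cm/yr

dip-slip = heave / cos(dip) = 218 / cos(44°) = 303.1 m
net slip = dip-slip / sin(rake) = 303.1 / sin(24.2°) = 739.3 m
rate = 739.3 m / 408 ka = 0.00181 m/yr = 0.181 cm/yr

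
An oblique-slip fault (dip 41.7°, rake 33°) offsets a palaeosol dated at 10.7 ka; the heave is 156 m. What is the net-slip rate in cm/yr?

dip-slip = heave / cos(dip) = 156 / cos(41.7°) = 208.9 m
net slip = dip-slip / sin(rake) = 208.9 / sin(33°) = 383.6 m
rate = 383.6 m / 10.7 ka = 0.0359 m/yr = 3.59 cm/yr

3.59 cm/yr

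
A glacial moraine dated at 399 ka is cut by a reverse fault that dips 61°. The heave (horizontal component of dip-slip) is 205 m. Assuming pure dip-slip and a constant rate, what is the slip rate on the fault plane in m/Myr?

1060 m/Myr

dip-slip = heave / cos(dip) = 205 m / cos(61°) = 422.8 m
rate = 422.8 m / 399 ka = 0.00106 m/yr = 1060 m/Myr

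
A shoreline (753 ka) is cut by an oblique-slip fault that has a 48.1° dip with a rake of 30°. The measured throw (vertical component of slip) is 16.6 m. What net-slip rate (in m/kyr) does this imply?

dip-slip = throw / sin(dip) = 16.6 / sin(48.1°) = 22.30 m
net slip = dip-slip / sin(rake) = 22.30 / sin(30°) = 44.60 m
rate = 44.60 m / 753 ka = 0.0000592 m/yr = 0.0592 m/kyr

0.0592 m/kyr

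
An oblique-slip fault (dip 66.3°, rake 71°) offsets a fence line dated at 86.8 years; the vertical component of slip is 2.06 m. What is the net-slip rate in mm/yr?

27.4 mm/yr

dip-slip = throw / sin(dip) = 2.06 / sin(66.3°) = 2.250 m
net slip = dip-slip / sin(rake) = 2.250 / sin(71°) = 2.379 m
rate = 2.379 m / 86.8 years = 0.0274 m/yr = 27.4 mm/yr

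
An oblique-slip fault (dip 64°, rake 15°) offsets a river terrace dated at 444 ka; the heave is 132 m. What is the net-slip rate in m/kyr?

dip-slip = heave / cos(dip) = 132 / cos(64°) = 301.1 m
net slip = dip-slip / sin(rake) = 301.1 / sin(15°) = 1163 m
rate = 1163 m / 444 ka = 0.00262 m/yr = 2.62 m/kyr

2.62 m/kyr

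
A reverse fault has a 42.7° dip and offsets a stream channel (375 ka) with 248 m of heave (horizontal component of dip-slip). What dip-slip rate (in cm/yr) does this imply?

dip-slip = heave / cos(dip) = 248 m / cos(42.7°) = 337.5 m
rate = 337.5 m / 375 ka = 0.000900 m/yr = 0.0900 cm/yr

0.0900 cm/yr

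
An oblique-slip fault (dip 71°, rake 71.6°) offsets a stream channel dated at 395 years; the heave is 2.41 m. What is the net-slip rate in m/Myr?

dip-slip = heave / cos(dip) = 2.41 / cos(71°) = 7.402 m
net slip = dip-slip / sin(rake) = 7.402 / sin(71.6°) = 7.801 m
rate = 7.801 m / 395 years = 0.0198 m/yr = 19800 m/Myr

19800 m/Myr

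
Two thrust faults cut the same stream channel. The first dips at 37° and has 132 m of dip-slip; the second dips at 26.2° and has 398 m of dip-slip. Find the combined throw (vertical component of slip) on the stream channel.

throw_A = 132 × sin(37°) = 79.44 m
throw_B = 398 × sin(26.2°) = 175.7 m
total = 79.44 + 175.7 = 255 m

255 m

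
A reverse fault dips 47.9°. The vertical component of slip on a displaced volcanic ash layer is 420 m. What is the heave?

heave = throw / tan(dip) = 420 / tan(47.9°) = 379 m

379 m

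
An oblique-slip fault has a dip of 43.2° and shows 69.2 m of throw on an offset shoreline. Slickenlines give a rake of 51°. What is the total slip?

130 m

dip-slip = throw / sin(dip) = 69.2 / sin(43.2°) = 101.1 m
net slip = dip-slip / sin(rake) = 101.1 / sin(51°) = 130 m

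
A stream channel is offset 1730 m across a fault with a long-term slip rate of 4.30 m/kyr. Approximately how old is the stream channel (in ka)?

402 ka

age = offset / rate = 1730 m / (4.30 m/kyr) = 402000 yr = 402 ka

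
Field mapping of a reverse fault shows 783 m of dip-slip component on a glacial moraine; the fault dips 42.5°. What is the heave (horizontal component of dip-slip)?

heave = dip-slip × cos(dip) = 783 m × cos(42.5°) = 577 m

577 m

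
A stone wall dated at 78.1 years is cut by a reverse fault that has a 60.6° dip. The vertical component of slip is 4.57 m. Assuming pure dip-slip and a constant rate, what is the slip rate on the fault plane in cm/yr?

dip-slip = throw / sin(dip) = 4.57 m / sin(60.6°) = 5.246 m
rate = 5.246 m / 78.1 years = 0.0672 m/yr = 6.72 cm/yr

6.72 cm/yr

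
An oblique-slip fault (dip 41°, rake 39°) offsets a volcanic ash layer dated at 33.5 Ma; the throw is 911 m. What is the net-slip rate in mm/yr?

dip-slip = throw / sin(dip) = 911 / sin(41°) = 1389 m
net slip = dip-slip / sin(rake) = 1389 / sin(39°) = 2206 m
rate = 2206 m / 33.5 Ma = 0.0000659 m/yr = 0.0659 mm/yr

0.0659 mm/yr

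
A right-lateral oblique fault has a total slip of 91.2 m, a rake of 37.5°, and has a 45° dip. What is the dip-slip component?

dip-slip = net slip × sin(rake) = 91.2 m × sin(37.5°) = 55.5 m

55.5 m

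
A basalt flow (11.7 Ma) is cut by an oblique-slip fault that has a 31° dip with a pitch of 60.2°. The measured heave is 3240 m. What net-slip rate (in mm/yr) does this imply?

0.372 mm/yr

dip-slip = heave / cos(dip) = 3240 / cos(31°) = 3780 m
net slip = dip-slip / sin(rake) = 3780 / sin(60.2°) = 4356 m
rate = 4356 m / 11.7 Ma = 0.000372 m/yr = 0.372 mm/yr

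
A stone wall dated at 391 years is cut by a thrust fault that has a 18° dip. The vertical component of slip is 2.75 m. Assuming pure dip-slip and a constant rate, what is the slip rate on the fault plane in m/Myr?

dip-slip = throw / sin(dip) = 2.75 m / sin(18°) = 8.899 m
rate = 8.899 m / 391 years = 0.0228 m/yr = 22800 m/Myr

22800 m/Myr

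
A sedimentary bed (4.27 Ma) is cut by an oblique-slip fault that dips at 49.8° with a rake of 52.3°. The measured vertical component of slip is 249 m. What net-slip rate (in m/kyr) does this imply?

dip-slip = throw / sin(dip) = 249 / sin(49.8°) = 326 m
net slip = dip-slip / sin(rake) = 326 / sin(52.3°) = 412 m
rate = 412 m / 4.27 Ma = 0.0000965 m/yr = 0.0965 m/kyr

0.0965 m/kyr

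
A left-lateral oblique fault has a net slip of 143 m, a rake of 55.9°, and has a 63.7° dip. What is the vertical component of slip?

106 m

dip-slip = net slip × sin(rake) = 143 m × sin(55.9°) = 118.4 m
throw = dip-slip × sin(dip) = 118.4 × sin(63.7°) = 106 m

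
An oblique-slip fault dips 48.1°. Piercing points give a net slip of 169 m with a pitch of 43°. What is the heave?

77 m

dip-slip = net slip × sin(rake) = 169 m × sin(43°) = 115.3 m
heave = dip-slip × cos(dip) = 115.3 × cos(48.1°) = 77 m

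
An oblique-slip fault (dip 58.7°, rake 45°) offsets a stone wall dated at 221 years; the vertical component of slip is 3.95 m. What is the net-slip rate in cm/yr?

2.96 cm/yr

dip-slip = throw / sin(dip) = 3.95 / sin(58.7°) = 4.623 m
net slip = dip-slip / sin(rake) = 4.623 / sin(45°) = 6.538 m
rate = 6.538 m / 221 years = 0.0296 m/yr = 2.96 cm/yr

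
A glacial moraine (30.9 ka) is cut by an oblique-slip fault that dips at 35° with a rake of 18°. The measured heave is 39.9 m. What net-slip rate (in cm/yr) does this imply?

0.510 cm/yr

dip-slip = heave / cos(dip) = 39.9 / cos(35°) = 48.71 m
net slip = dip-slip / sin(rake) = 48.71 / sin(18°) = 157.6 m
rate = 157.6 m / 30.9 ka = 0.00510 m/yr = 0.510 cm/yr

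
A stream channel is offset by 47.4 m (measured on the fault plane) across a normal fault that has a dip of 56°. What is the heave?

26.5 m

heave = dip-slip × cos(dip) = 47.4 m × cos(56°) = 26.5 m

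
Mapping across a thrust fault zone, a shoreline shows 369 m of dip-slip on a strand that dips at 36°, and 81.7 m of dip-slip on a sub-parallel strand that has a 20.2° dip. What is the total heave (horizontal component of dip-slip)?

heave_A = 369 × cos(36°) = 298.5 m
heave_B = 81.7 × cos(20.2°) = 76.67 m
total = 298.5 + 76.67 = 375 m

375 m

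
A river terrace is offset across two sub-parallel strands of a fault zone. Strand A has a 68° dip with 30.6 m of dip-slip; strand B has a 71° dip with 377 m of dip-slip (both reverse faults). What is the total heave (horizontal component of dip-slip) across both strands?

134 m

heave_A = 30.6 × cos(68°) = 11.46 m
heave_B = 377 × cos(71°) = 122.7 m
total = 11.46 + 122.7 = 134 m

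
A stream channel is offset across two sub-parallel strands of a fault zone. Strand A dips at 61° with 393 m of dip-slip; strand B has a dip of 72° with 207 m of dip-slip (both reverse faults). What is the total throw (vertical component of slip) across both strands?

541 m

throw_A = 393 × sin(61°) = 343.7 m
throw_B = 207 × sin(72°) = 196.9 m
total = 343.7 + 196.9 = 541 m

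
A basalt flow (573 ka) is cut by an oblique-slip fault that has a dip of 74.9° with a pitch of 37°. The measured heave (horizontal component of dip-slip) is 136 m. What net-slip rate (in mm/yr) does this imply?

dip-slip = heave / cos(dip) = 136 / cos(74.9°) = 522.1 m
net slip = dip-slip / sin(rake) = 522.1 / sin(37°) = 867.5 m
rate = 867.5 m / 573 ka = 0.00151 m/yr = 1.51 mm/yr

1.51 mm/yr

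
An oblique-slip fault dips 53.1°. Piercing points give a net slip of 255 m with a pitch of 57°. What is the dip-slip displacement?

dip-slip = net slip × sin(rake) = 255 m × sin(57°) = 214 m

214 m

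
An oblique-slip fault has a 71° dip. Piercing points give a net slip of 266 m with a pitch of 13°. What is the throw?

56.6 m

dip-slip = net slip × sin(rake) = 266 m × sin(13°) = 59.84 m
throw = dip-slip × sin(dip) = 59.84 × sin(71°) = 56.6 m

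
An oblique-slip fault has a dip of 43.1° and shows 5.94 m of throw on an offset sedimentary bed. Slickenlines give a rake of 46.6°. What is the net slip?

12 m

dip-slip = throw / sin(dip) = 5.94 / sin(43.1°) = 8.693 m
net slip = dip-slip / sin(rake) = 8.693 / sin(46.6°) = 12 m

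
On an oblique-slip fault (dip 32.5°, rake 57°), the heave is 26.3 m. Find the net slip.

dip-slip = heave / cos(dip) = 26.3 / cos(32.5°) = 31.18 m
net slip = dip-slip / sin(rake) = 31.18 / sin(57°) = 37.2 m

37.2 m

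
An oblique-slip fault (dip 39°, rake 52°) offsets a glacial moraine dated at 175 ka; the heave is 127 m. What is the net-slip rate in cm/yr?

0.119 cm/yr

dip-slip = heave / cos(dip) = 127 / cos(39°) = 163.4 m
net slip = dip-slip / sin(rake) = 163.4 / sin(52°) = 207.4 m
rate = 207.4 m / 175 ka = 0.00119 m/yr = 0.119 cm/yr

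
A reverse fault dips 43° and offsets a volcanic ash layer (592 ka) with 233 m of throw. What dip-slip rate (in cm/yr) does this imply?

0.0577 cm/yr

dip-slip = throw / sin(dip) = 233 m / sin(43°) = 341.6 m
rate = 341.6 m / 592 ka = 0.000577 m/yr = 0.0577 cm/yr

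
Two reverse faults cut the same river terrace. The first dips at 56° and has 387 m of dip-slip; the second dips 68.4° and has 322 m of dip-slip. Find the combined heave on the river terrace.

335 m

heave_A = 387 × cos(56°) = 216.4 m
heave_B = 322 × cos(68.4°) = 118.5 m
total = 216.4 + 118.5 = 335 m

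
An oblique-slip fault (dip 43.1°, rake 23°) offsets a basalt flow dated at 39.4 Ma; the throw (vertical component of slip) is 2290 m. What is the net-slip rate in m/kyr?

dip-slip = throw / sin(dip) = 2290 / sin(43.1°) = 3352 m
net slip = dip-slip / sin(rake) = 3352 / sin(23°) = 8578 m
rate = 8578 m / 39.4 Ma = 0.000218 m/yr = 0.218 m/kyr

0.218 m/kyr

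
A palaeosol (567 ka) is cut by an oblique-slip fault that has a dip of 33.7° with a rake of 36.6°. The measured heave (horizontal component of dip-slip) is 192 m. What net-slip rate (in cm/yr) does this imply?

dip-slip = heave / cos(dip) = 192 / cos(33.7°) = 230.8 m
net slip = dip-slip / sin(rake) = 230.8 / sin(36.6°) = 387.1 m
rate = 387.1 m / 567 ka = 0.000683 m/yr = 0.0683 cm/yr

0.0683 cm/yr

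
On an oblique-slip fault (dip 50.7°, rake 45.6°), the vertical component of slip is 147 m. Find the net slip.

dip-slip = throw / sin(dip) = 147 / sin(50.7°) = 190 m
net slip = dip-slip / sin(rake) = 190 / sin(45.6°) = 266 m

266 m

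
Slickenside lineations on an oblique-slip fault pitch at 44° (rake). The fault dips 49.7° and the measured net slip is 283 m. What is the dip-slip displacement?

dip-slip = net slip × sin(rake) = 283 m × sin(44°) = 197 m

197 m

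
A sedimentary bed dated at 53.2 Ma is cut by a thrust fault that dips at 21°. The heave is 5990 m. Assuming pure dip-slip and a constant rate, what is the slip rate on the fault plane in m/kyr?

0.121 m/kyr

dip-slip = heave / cos(dip) = 5990 m / cos(21°) = 6416 m
rate = 6416 m / 53.2 Ma = 0.000121 m/yr = 0.121 m/kyr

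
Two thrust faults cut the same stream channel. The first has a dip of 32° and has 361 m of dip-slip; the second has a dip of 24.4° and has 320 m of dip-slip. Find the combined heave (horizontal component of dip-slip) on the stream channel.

heave_A = 361 × cos(32°) = 306.1 m
heave_B = 320 × cos(24.4°) = 291.4 m
total = 306.1 + 291.4 = 598 m

598 m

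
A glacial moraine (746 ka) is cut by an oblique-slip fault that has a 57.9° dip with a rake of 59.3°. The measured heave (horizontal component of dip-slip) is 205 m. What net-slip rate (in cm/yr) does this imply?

0.0601 cm/yr

dip-slip = heave / cos(dip) = 205 / cos(57.9°) = 385.8 m
net slip = dip-slip / sin(rake) = 385.8 / sin(59.3°) = 448.7 m
rate = 448.7 m / 746 ka = 0.000601 m/yr = 0.0601 cm/yr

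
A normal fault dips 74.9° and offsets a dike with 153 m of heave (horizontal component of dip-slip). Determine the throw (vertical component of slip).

567 m

throw = heave × tan(dip) = 153 × tan(74.9°) = 567 m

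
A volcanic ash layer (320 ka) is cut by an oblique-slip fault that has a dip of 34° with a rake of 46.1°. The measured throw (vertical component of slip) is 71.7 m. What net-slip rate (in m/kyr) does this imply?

0.556 m/kyr

dip-slip = throw / sin(dip) = 71.7 / sin(34°) = 128.2 m
net slip = dip-slip / sin(rake) = 128.2 / sin(46.1°) = 177.9 m
rate = 177.9 m / 320 ka = 0.000556 m/yr = 0.556 m/kyr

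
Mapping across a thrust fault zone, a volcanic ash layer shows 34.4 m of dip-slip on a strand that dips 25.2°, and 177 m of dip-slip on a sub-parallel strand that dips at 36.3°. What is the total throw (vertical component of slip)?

119 m

throw_A = 34.4 × sin(25.2°) = 14.65 m
throw_B = 177 × sin(36.3°) = 104.8 m
total = 14.65 + 104.8 = 119 m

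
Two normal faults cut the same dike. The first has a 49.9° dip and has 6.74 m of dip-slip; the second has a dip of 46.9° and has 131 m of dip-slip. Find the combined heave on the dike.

93.9 m

heave_A = 6.74 × cos(49.9°) = 4.341 m
heave_B = 131 × cos(46.9°) = 89.51 m
total = 4.341 + 89.51 = 93.9 m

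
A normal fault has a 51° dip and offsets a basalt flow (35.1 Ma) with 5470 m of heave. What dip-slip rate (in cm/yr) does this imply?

dip-slip = heave / cos(dip) = 5470 m / cos(51°) = 8692 m
rate = 8692 m / 35.1 Ma = 0.000248 m/yr = 0.0248 cm/yr

0.0248 cm/yr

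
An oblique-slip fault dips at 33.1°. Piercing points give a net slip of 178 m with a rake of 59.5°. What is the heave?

128 m

dip-slip = net slip × sin(rake) = 178 m × sin(59.5°) = 153.4 m
heave = dip-slip × cos(dip) = 153.4 × cos(33.1°) = 128 m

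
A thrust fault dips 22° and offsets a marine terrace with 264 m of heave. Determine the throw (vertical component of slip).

throw = heave × tan(dip) = 264 × tan(22°) = 107 m

107 m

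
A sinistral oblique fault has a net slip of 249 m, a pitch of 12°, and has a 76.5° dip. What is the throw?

50.3 m

dip-slip = net slip × sin(rake) = 249 m × sin(12°) = 51.77 m
throw = dip-slip × sin(dip) = 51.77 × sin(76.5°) = 50.3 m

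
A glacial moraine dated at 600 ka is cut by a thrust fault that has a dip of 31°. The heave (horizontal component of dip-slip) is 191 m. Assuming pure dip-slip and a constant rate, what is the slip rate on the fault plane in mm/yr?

0.371 mm/yr

dip-slip = heave / cos(dip) = 191 m / cos(31°) = 222.8 m
rate = 222.8 m / 600 ka = 0.000371 m/yr = 0.371 mm/yr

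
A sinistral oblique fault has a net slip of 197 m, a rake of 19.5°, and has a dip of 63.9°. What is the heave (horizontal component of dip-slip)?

dip-slip = net slip × sin(rake) = 197 m × sin(19.5°) = 65.76 m
heave = dip-slip × cos(dip) = 65.76 × cos(63.9°) = 28.9 m

28.9 m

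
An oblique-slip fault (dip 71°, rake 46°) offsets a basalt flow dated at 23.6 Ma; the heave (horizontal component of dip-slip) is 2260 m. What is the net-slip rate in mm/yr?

0.409 mm/yr

dip-slip = heave / cos(dip) = 2260 / cos(71°) = 6942 m
net slip = dip-slip / sin(rake) = 6942 / sin(46°) = 9650 m
rate = 9650 m / 23.6 Ma = 0.000409 m/yr = 0.409 mm/yr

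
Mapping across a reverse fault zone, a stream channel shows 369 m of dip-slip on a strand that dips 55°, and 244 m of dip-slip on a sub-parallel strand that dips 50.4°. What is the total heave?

heave_A = 369 × cos(55°) = 211.6 m
heave_B = 244 × cos(50.4°) = 155.5 m
total = 211.6 + 155.5 = 367 m

367 m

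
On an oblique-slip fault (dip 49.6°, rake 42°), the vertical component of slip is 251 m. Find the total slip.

dip-slip = throw / sin(dip) = 251 / sin(49.6°) = 329.6 m
net slip = dip-slip / sin(rake) = 329.6 / sin(42°) = 493 m

493 m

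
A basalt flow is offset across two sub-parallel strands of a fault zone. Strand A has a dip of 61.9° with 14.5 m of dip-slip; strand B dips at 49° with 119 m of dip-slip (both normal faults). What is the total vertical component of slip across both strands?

throw_A = 14.5 × sin(61.9°) = 12.79 m
throw_B = 119 × sin(49°) = 89.81 m
total = 12.79 + 89.81 = 103 m

103 m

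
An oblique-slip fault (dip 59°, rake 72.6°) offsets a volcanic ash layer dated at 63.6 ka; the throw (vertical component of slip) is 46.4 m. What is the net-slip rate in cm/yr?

0.0892 cm/yr

dip-slip = throw / sin(dip) = 46.4 / sin(59°) = 54.13 m
net slip = dip-slip / sin(rake) = 54.13 / sin(72.6°) = 56.73 m
rate = 56.73 m / 63.6 ka = 0.000892 m/yr = 0.0892 cm/yr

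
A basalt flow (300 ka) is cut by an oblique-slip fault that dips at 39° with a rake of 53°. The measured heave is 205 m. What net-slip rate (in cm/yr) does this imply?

dip-slip = heave / cos(dip) = 205 / cos(39°) = 263.8 m
net slip = dip-slip / sin(rake) = 263.8 / sin(53°) = 330.3 m
rate = 330.3 m / 300 ka = 0.00110 m/yr = 0.110 cm/yr

0.110 cm/yr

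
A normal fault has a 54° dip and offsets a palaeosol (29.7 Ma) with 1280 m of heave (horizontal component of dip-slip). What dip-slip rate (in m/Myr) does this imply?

73.3 m/Myr

dip-slip = heave / cos(dip) = 1280 m / cos(54°) = 2178 m
rate = 2178 m / 29.7 Ma = 0.0000733 m/yr = 73.3 m/Myr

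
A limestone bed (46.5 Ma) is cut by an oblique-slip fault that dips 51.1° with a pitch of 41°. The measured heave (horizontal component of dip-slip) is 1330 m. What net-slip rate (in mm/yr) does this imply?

dip-slip = heave / cos(dip) = 1330 / cos(51.1°) = 2118 m
net slip = dip-slip / sin(rake) = 2118 / sin(41°) = 3228 m
rate = 3228 m / 46.5 Ma = 0.0000694 m/yr = 0.0694 mm/yr

0.0694 mm/yr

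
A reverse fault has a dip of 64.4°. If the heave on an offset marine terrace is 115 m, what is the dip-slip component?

266 m

dip-slip = heave / cos(dip) = 115 / cos(64.4°) = 266 m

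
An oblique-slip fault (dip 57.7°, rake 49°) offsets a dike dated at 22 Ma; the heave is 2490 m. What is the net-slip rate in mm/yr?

0.281 mm/yr

dip-slip = heave / cos(dip) = 2490 / cos(57.7°) = 4660 m
net slip = dip-slip / sin(rake) = 4660 / sin(49°) = 6174 m
rate = 6174 m / 22 Ma = 0.000281 m/yr = 0.281 mm/yr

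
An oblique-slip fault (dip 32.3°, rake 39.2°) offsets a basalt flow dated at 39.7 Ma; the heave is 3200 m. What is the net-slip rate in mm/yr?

dip-slip = heave / cos(dip) = 3200 / cos(32.3°) = 3786 m
net slip = dip-slip / sin(rake) = 3786 / sin(39.2°) = 5990 m
rate = 5990 m / 39.7 Ma = 0.000151 m/yr = 0.151 mm/yr

0.151 mm/yr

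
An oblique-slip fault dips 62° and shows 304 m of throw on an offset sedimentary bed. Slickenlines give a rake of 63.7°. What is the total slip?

dip-slip = throw / sin(dip) = 304 / sin(62°) = 344.3 m
net slip = dip-slip / sin(rake) = 344.3 / sin(63.7°) = 384 m

384 m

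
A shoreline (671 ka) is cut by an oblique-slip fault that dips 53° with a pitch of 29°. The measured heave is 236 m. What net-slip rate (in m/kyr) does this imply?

1.21 m/kyr

dip-slip = heave / cos(dip) = 236 / cos(53°) = 392.1 m
net slip = dip-slip / sin(rake) = 392.1 / sin(29°) = 808.9 m
rate = 808.9 m / 671 ka = 0.00121 m/yr = 1.21 m/kyr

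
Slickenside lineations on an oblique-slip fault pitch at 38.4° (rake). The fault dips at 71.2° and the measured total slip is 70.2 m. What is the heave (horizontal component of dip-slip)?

14.1 m

dip-slip = net slip × sin(rake) = 70.2 m × sin(38.4°) = 43.60 m
heave = dip-slip × cos(dip) = 43.60 × cos(71.2°) = 14.1 m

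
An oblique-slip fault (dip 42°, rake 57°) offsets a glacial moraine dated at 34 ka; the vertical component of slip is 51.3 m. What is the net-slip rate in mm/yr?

dip-slip = throw / sin(dip) = 51.3 / sin(42°) = 76.67 m
net slip = dip-slip / sin(rake) = 76.67 / sin(57°) = 91.41 m
rate = 91.41 m / 34 ka = 0.00269 m/yr = 2.69 mm/yr

2.69 mm/yr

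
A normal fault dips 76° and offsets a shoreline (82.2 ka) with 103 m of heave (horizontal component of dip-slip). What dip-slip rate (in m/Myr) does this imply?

5180 m/Myr

dip-slip = heave / cos(dip) = 103 m / cos(76°) = 425.8 m
rate = 425.8 m / 82.2 ka = 0.00518 m/yr = 5180 m/Myr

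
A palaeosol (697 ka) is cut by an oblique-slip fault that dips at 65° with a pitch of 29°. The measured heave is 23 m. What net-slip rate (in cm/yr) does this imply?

0.0161 cm/yr

dip-slip = heave / cos(dip) = 23 / cos(65°) = 54.42 m
net slip = dip-slip / sin(rake) = 54.42 / sin(29°) = 112.3 m
rate = 112.3 m / 697 ka = 0.000161 m/yr = 0.0161 cm/yr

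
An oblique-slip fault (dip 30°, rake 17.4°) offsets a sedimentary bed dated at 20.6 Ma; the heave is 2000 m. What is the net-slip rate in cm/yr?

dip-slip = heave / cos(dip) = 2000 / cos(30°) = 2309 m
net slip = dip-slip / sin(rake) = 2309 / sin(17.4°) = 7723 m
rate = 7723 m / 20.6 Ma = 0.000375 m/yr = 0.0375 cm/yr

0.0375 cm/yr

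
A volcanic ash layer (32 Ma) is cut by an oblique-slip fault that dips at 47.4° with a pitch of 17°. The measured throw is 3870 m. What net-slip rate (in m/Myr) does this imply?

562 m/Myr

dip-slip = throw / sin(dip) = 3870 / sin(47.4°) = 5257 m
net slip = dip-slip / sin(rake) = 5257 / sin(17°) = 17980 m
rate = 17980 m / 32 Ma = 0.000562 m/yr = 562 m/Myr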